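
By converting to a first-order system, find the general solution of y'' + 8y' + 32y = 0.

Let x_1 = y, x_2 = y'. Then x_1' = x_2 and x_2' = -32x_1 - 8x_2.
A = [[0,1],[-32,-8]]; det(A-λI) = λ^2 + 8λ + 32.
Eigenvalues λ = -4 ± 4i.

y(t) = C_1e^(-4t)cos(4t) + C_2e^(-4t)sin(4t)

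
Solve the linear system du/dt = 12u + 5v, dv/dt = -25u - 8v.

u(t) = -c_1e^(2t)cos(5t) - c_2e^(2t)sin(5t), v(t) = c_1e^(2t)sin(5t) + 2c_1e^(2t)cos(5t) + 2c_2e^(2t)sin(5t) - c_2e^(2t)cos(5t)

Coefficient matrix A = [[12, 5], [-25, -8]].
Characteristic polynomial det(A - λI) = λ^2 - 4λ + 29 = 0.
Eigenvalues λ = 2 ± 5i (complex conjugate pair).
For λ=2+5i: an eigenvector is (-1,2) - i(0,1) = (-1, 2 - i).
A real fundamental pair from Re and Im of e^((2+5i)t)v: X_1 = e^(2t)(cos(5t)·(-1,2) + sin(5t)·(0,1)), X_2 = e^(2t)(sin(5t)·(-1,2) - cos(5t)·(0,1)).
General solution: c_1X_1 + c_2X_2.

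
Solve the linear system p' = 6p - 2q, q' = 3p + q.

p(t) = K_1e^(4t) + 2K_2e^(3t), q(t) = K_1e^(4t) + 3K_2e^(3t)

Coefficient matrix A = [[6, -2], [3, 1]].
Characteristic polynomial det(A - λI) = λ^2 - 7λ + 12 = 0.
Eigenvalues λ = 4, 3.
For λ=4: (A-λI) row 1 is [2, -2], so an eigenvector is (1, 1).
For λ=3: (A-λI) row 1 is [3, -2], so an eigenvector is (2, 3).
General solution: K_1e^(4t)(1,1) + K_2e^(3t)(2,3).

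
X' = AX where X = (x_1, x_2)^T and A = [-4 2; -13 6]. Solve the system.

x_1(t) = -C_1e^(t)sin(t) - C_1e^(t)cos(t) - C_2e^(t)sin(t) + C_2e^(t)cos(t), x_2(t) = -2C_1e^(t)sin(t) - 3C_1e^(t)cos(t) - 3C_2e^(t)sin(t) + 2C_2e^(t)cos(t)

Coefficient matrix A = [[-4, 2], [-13, 6]].
Characteristic polynomial det(A - λI) = λ^2 - 2λ + 2 = 0.
Eigenvalues λ = 1 ± i (complex conjugate pair).
For λ=1+i: an eigenvector is (-1,-3) - i(-1,-2) = (-1 + i, -3 + 2i).
A real fundamental pair from Re and Im of e^((1+i)t)v: X_1 = e^(t)(cos(t)·(-1,-3) + sin(t)·(-1,-2)), X_2 = e^(t)(sin(t)·(-1,-3) - cos(t)·(-1,-2)).
General solution: C_1X_1 + C_2X_2.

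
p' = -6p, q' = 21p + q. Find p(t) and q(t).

p(t) = c_2e^(-6t), q(t) = -c_1e^(t) - 3c_2e^(-6t)

Coefficient matrix A = [[-6, 0], [21, 1]].
Characteristic polynomial det(A - λI) = λ^2 + 5λ - 6 = 0.
Eigenvalues λ = 1, -6.
For λ=1: (A-λI) row 1 is [-7, 0], so an eigenvector is (0, -1).
For λ=-6: (A-λI) row 2 is [21, 7], so an eigenvector is (1, -3).
General solution: c_1e^(t)(0,-1) + c_2e^(-6t)(1,-3).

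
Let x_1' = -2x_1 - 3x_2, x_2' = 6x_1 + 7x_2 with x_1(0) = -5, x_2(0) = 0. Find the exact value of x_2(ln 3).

-780

A = [[-2,-3],[6,7]]; eigenvalues λ = 4, 1.
Eigenvectors: (1,-2) for λ=4, (1,-1) for λ=1.
From the initial condition, c_1 = 5, c_2 = -10.
x_2(ln 3) = (5)(3^4)(-2) + (-10)(3^1)(-1) = -780.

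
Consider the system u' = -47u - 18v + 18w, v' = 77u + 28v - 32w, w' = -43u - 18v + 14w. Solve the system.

Coefficient matrix A = [[-47, -18, 18], [77, 28, -32], [-43, -18, 14]].
det(A - λI) = 0 gives eigenvalues λ = 1, -2, -4.
For λ=1: eigenvector (-3,5,-3).
For λ=-2: eigenvector (-2,3,-2).
For λ=-4: eigenvector (0,1,1).
General solution: K_1e^(t)(-3,5,-3) + K_2e^(-2t)(-2,3,-2) + K_3e^(-4t)(0,1,1).

u(t) = -3K_1e^(t) - 2K_2e^(-2t), v(t) = 5K_1e^(t) + 3K_2e^(-2t) + K_3e^(-4t), w(t) = -3K_1e^(t) - 2K_2e^(-2t) + K_3e^(-4t)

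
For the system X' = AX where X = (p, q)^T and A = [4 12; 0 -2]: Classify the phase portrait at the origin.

A = [[4,12],[0,-2]]; det(A-λI) = λ^2 - 2λ - 8.
λ = 4, -2: opposite signs.

saddle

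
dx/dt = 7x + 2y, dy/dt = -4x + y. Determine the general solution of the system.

Coefficient matrix A = [[7, 2], [-4, 1]].
Characteristic polynomial det(A - λI) = λ^2 - 8λ + 15 = 0.
Eigenvalues λ = 5, 3.
For λ=5: (A-λI) row 1 is [2, 2], so an eigenvector is (1, -1).
For λ=3: (A-λI) row 1 is [4, 2], so an eigenvector is (-1, 2).
General solution: C_1e^(5t)(1,-1) + C_2e^(3t)(-1,2).

x(t) = C_1e^(5t) - C_2e^(3t), y(t) = -C_1e^(5t) + 2C_2e^(3t)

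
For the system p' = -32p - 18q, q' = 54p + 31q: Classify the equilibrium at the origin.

A = [[-32,-18],[54,31]]; det(A-λI) = λ^2 + λ - 20.
λ = 4, -5: opposite signs.

saddle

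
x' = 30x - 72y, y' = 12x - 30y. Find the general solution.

Coefficient matrix A = [[30, -72], [12, -30]].
Characteristic polynomial det(A - λI) = λ^2 - 36 = 0.
Eigenvalues λ = 6, -6.
For λ=6: (A-λI) row 1 is [24, -72], so an eigenvector is (-3, -1).
For λ=-6: (A-λI) row 1 is [36, -72], so an eigenvector is (-2, -1).
General solution: K_1e^(6t)(-3,-1) + K_2e^(-6t)(-2,-1).

x(t) = -3K_1e^(6t) - 2K_2e^(-6t), y(t) = -K_1e^(6t) - K_2e^(-6t)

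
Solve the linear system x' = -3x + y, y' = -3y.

Coefficient matrix A = [[-3, 1], [0, -3]].
Characteristic polynomial det(A - λI) = λ^2 + 6λ + 9 = 0.
Single eigenvalue λ = -3 with algebraic multiplicity 2.
Eigenvector v = (-1,0); generalized eigenvector w with (A-λI)w=v is (1,-1).
General solution: e^(-3t)[C_1·v + C_2·(t·v + w)].

x(t) = -C_1e^(-3t) - C_2te^(-3t) + C_2e^(-3t), y(t) = -C_2e^(-3t)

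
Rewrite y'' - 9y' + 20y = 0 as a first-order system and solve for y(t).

y(t) = C_1e^(4t) + C_2e^(5t)

Let x_1 = y, x_2 = y'. Then x_1' = x_2 and x_2' = -20x_1 + 9x_2.
A = [[0,1],[-20,9]]; det(A-λI) = λ^2 - 9λ + 20.
Eigenvalues λ = 4, 5 with eigenvectors (1,4), (1,5).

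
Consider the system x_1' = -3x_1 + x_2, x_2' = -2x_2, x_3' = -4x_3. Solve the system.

x_1(t) = K_1e^(-3t) + K_2e^(-2t), x_2(t) = K_2e^(-2t), x_3(t) = K_3e^(-4t)

Coefficient matrix A = [[-3, 1, 0], [0, -2, 0], [0, 0, -4]].
det(A - λI) = 0 gives eigenvalues λ = -3, -2, -4.
For λ=-3: eigenvector (1,0,0).
For λ=-2: eigenvector (1,1,0).
For λ=-4: eigenvector (0,0,1).
General solution: K_1e^(-3t)(1,0,0) + K_2e^(-2t)(1,1,0) + K_3e^(-4t)(0,0,1).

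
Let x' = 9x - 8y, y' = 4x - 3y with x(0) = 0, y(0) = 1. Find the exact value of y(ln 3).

A = [[9,-8],[4,-3]]; eigenvalues λ = 1, 5.
Eigenvectors: (-1,-1) for λ=1, (2,1) for λ=5.
From the initial condition, c_1 = -2, c_2 = -1.
y(ln 3) = (-2)(3^1)(-1) + (-1)(3^5)(1) = -237.

-237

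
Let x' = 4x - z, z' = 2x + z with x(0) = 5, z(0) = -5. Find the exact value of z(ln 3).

225

A = [[4,-1],[2,1]]; eigenvalues λ = 3, 2.
Eigenvectors: (1,1) for λ=3, (-1,-2) for λ=2.
From the initial condition, c_1 = 15, c_2 = 10.
z(ln 3) = (15)(3^3)(1) + (10)(3^2)(-2) = 225.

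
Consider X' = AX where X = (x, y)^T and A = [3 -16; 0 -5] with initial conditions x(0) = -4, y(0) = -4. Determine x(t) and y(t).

x(t) = 4e^(3t) - 8e^(-5t), y(t) = -4e^(-5t)

Coefficient matrix A = [[3, -16], [0, -5]].
Characteristic polynomial det(A - λI) = λ^2 + 2λ - 15 = 0.
Eigenvalues λ = -5, 3.
For λ=-5: (A-λI) row 1 is [8, -16], so an eigenvector is (2, 1).
For λ=3: (A-λI) row 1 is [0, -16], so an eigenvector is (-1, 0).
General solution: K_1e^(-5t)(2,1) + K_2e^(3t)(-1,0).
Applying x(0)=-4, y(0)=-4 gives K_1=-4, K_2=-4.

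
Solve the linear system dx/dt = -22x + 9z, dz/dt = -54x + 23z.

x(t) = -c_1e^(5t) - c_2e^(-4t), z(t) = -3c_1e^(5t) - 2c_2e^(-4t)

Coefficient matrix A = [[-22, 9], [-54, 23]].
Characteristic polynomial det(A - λI) = λ^2 - λ - 20 = 0.
Eigenvalues λ = 5, -4.
For λ=5: (A-λI) row 1 is [-27, 9], so an eigenvector is (-1, -3).
For λ=-4: (A-λI) row 1 is [-18, 9], so an eigenvector is (-1, -2).
General solution: c_1e^(5t)(-1,-3) + c_2e^(-4t)(-1,-2).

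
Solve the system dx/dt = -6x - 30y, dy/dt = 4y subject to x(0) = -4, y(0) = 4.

Coefficient matrix A = [[-6, -30], [0, 4]].
Characteristic polynomial det(A - λI) = λ^2 + 2λ - 24 = 0.
Eigenvalues λ = 4, -6.
For λ=4: (A-λI) row 1 is [-10, -30], so an eigenvector is (3, -1).
For λ=-6: (A-λI) row 1 is [0, -30], so an eigenvector is (1, 0).
General solution: c_1e^(4t)(3,-1) + c_2e^(-6t)(1,0).
Applying x(0)=-4, y(0)=4 gives c_1=-4, c_2=8.

x(t) = -12e^(4t) + 8e^(-6t), y(t) = 4e^(4t)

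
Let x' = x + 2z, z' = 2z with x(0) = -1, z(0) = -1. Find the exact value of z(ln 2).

A = [[1,2],[0,2]]; eigenvalues λ = 2, 1.
Eigenvectors: (-2,-1) for λ=2, (-1,0) for λ=1.
From the initial condition, c_1 = 1, c_2 = -1.
z(ln 2) = (1)(2^2)(-1) + (-1)(2^1)(0) = -4.

-4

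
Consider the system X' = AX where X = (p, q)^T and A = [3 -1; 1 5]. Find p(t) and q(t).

p(t) = -K_1e^(4t) - K_2te^(4t) + 2K_2e^(4t), q(t) = K_1e^(4t) + K_2te^(4t) - K_2e^(4t)

Coefficient matrix A = [[3, -1], [1, 5]].
Characteristic polynomial det(A - λI) = λ^2 - 8λ + 16 = 0.
Single eigenvalue λ = 4 with algebraic multiplicity 2.
Eigenvector v = (-1,1); generalized eigenvector w with (A-λI)w=v is (2,-1).
General solution: e^(4t)[K_1·v + K_2·(t·v + w)].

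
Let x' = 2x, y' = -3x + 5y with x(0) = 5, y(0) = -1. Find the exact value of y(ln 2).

A = [[2,0],[-3,5]]; eigenvalues λ = 2, 5.
Eigenvectors: (-1,-1) for λ=2, (0,1) for λ=5.
From the initial condition, c_1 = -5, c_2 = -6.
y(ln 2) = (-5)(2^2)(-1) + (-6)(2^5)(1) = -172.

-172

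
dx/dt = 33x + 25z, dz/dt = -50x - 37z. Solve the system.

Coefficient matrix A = [[33, 25], [-50, -37]].
Characteristic polynomial det(A - λI) = λ^2 + 4λ + 29 = 0.
Eigenvalues λ = -2 ± 5i (complex conjugate pair).
For λ=-2+5i: an eigenvector is (-2,3) - i(1,-1) = (-2 - i, 3 + i).
A real fundamental pair from Re and Im of e^((-2+5i)t)v: X_1 = e^(-2t)(cos(5t)·(-2,3) + sin(5t)·(1,-1)), X_2 = e^(-2t)(sin(5t)·(-2,3) - cos(5t)·(1,-1)).
General solution: c_1X_1 + c_2X_2.

x(t) = c_1e^(-2t)sin(5t) - 2c_1e^(-2t)cos(5t) - 2c_2e^(-2t)sin(5t) - c_2e^(-2t)cos(5t), z(t) = -c_1e^(-2t)sin(5t) + 3c_1e^(-2t)cos(5t) + 3c_2e^(-2t)sin(5t) + c_2e^(-2t)cos(5t)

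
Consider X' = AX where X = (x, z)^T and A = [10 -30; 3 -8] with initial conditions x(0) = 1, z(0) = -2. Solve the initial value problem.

x(t) = 23e^(t)sin(3t) + e^(t)cos(3t), z(t) = 7e^(t)sin(3t) - 2e^(t)cos(3t)

Coefficient matrix A = [[10, -30], [3, -8]].
Characteristic polynomial det(A - λI) = λ^2 - 2λ + 10 = 0.
Eigenvalues λ = 1 ± 3i (complex conjugate pair).
For λ=1+3i: an eigenvector is (-1,0) - i(-3,-1) = (-1 + 3i, 0 + i).
A real fundamental pair from Re and Im of e^((1+3i)t)v: X_1 = e^(t)(cos(3t)·(-1,0) + sin(3t)·(-3,-1)), X_2 = e^(t)(sin(3t)·(-1,0) - cos(3t)·(-3,-1)).
General solution: K_1X_1 + K_2X_2.
Applying x(0)=1, z(0)=-2 gives K_1=-7, K_2=-2.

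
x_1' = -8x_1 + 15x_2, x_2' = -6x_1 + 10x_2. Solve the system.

x_1(t) = 2C_1e^(t)sin(3t) + C_1e^(t)cos(3t) + C_2e^(t)sin(3t) - 2C_2e^(t)cos(3t), x_2(t) = C_1e^(t)sin(3t) + C_1e^(t)cos(3t) + C_2e^(t)sin(3t) - C_2e^(t)cos(3t)

Coefficient matrix A = [[-8, 15], [-6, 10]].
Characteristic polynomial det(A - λI) = λ^2 - 2λ + 10 = 0.
Eigenvalues λ = 1 ± 3i (complex conjugate pair).
For λ=1+3i: an eigenvector is (1,1) - i(2,1) = (1 - 2i, 1 - i).
A real fundamental pair from Re and Im of e^((1+3i)t)v: X_1 = e^(t)(cos(3t)·(1,1) + sin(3t)·(2,1)), X_2 = e^(t)(sin(3t)·(1,1) - cos(3t)·(2,1)).
General solution: C_1X_1 + C_2X_2.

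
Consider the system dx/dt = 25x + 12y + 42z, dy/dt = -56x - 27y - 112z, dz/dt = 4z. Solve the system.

x(t) = -2C_1e^(4t) - 3C_2e^(-3t) + C_3e^(t), y(t) = 7C_2e^(-3t) - 2C_3e^(t), z(t) = C_1e^(4t)

Coefficient matrix A = [[25, 12, 42], [-56, -27, -112], [0, 0, 4]].
det(A - λI) = 0 gives eigenvalues λ = 4, -3, 1.
For λ=4: eigenvector (-2,0,1).
For λ=-3: eigenvector (-3,7,0).
For λ=1: eigenvector (1,-2,0).
General solution: C_1e^(4t)(-2,0,1) + C_2e^(-3t)(-3,7,0) + C_3e^(t)(1,-2,0).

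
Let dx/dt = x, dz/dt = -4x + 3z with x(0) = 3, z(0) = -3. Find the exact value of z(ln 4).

A = [[1,0],[-4,3]]; eigenvalues λ = 1, 3.
Eigenvectors: (1,2) for λ=1, (0,1) for λ=3.
From the initial condition, c_1 = 3, c_2 = -9.
z(ln 4) = (3)(4^1)(2) + (-9)(4^3)(1) = -552.

-552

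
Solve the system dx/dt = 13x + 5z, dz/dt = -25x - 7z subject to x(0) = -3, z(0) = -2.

x(t) = -8e^(3t)sin(5t) - 3e^(3t)cos(5t), z(t) = 19e^(3t)sin(5t) - 2e^(3t)cos(5t)

Coefficient matrix A = [[13, 5], [-25, -7]].
Characteristic polynomial det(A - λI) = λ^2 - 6λ + 34 = 0.
Eigenvalues λ = 3 ± 5i (complex conjugate pair).
For λ=3+5i: an eigenvector is (0,1) - i(1,-2) = (0 - i, 1 + 2i).
A real fundamental pair from Re and Im of e^((3+5i)t)v: X_1 = e^(3t)(cos(5t)·(0,1) + sin(5t)·(1,-2)), X_2 = e^(3t)(sin(5t)·(0,1) - cos(5t)·(1,-2)).
General solution: K_1X_1 + K_2X_2.
Applying x(0)=-3, z(0)=-2 gives K_1=-8, K_2=3.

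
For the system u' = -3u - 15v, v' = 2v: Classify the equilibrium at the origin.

saddle

A = [[-3,-15],[0,2]]; det(A-λI) = λ^2 + λ - 6.
λ = 2, -3: opposite signs.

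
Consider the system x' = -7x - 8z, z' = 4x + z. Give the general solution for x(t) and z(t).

x(t) = C_1e^(-3t)sin(4t) + C_1e^(-3t)cos(4t) + C_2e^(-3t)sin(4t) - C_2e^(-3t)cos(4t), z(t) = -C_1e^(-3t)cos(4t) - C_2e^(-3t)sin(4t)

Coefficient matrix A = [[-7, -8], [4, 1]].
Characteristic polynomial det(A - λI) = λ^2 + 6λ + 25 = 0.
Eigenvalues λ = -3 ± 4i (complex conjugate pair).
For λ=-3+4i: an eigenvector is (1,-1) - i(1,0) = (1 - i, -1).
A real fundamental pair from Re and Im of e^((-3+4i)t)v: X_1 = e^(-3t)(cos(4t)·(1,-1) + sin(4t)·(1,0)), X_2 = e^(-3t)(sin(4t)·(1,-1) - cos(4t)·(1,0)).
General solution: C_1X_1 + C_2X_2.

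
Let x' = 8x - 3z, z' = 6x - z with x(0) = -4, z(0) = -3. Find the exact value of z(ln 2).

A = [[8,-3],[6,-1]]; eigenvalues λ = 2, 5.
Eigenvectors: (1,2) for λ=2, (-1,-1) for λ=5.
From the initial condition, c_1 = 1, c_2 = 5.
z(ln 2) = (1)(2^2)(2) + (5)(2^5)(-1) = -152.

-152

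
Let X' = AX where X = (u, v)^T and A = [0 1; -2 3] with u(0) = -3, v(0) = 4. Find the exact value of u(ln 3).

A = [[0,1],[-2,3]]; eigenvalues λ = 1, 2.
Eigenvectors: (1,1) for λ=1, (1,2) for λ=2.
From the initial condition, c_1 = -10, c_2 = 7.
u(ln 3) = (-10)(3^1)(1) + (7)(3^2)(1) = 33.

33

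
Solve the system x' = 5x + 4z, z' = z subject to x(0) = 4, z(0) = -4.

Coefficient matrix A = [[5, 4], [0, 1]].
Characteristic polynomial det(A - λI) = λ^2 - 6λ + 5 = 0.
Eigenvalues λ = 1, 5.
For λ=1: (A-λI) row 1 is [4, 4], so an eigenvector is (-1, 1).
For λ=5: (A-λI) row 1 is [0, 4], so an eigenvector is (-1, 0).
General solution: c_1e^(t)(-1,1) + c_2e^(5t)(-1,0).
Applying x(0)=4, z(0)=-4 gives c_1=-4, c_2=0.

x(t) = 4e^(t), z(t) = -4e^(t)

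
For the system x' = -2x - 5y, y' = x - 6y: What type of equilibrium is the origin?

A = [[-2,-5],[1,-6]]; det(A-λI) = λ^2 + 8λ + 17.
λ = -4 ± i: negative real part.

stable spiral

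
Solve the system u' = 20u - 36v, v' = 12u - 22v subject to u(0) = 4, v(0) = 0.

Coefficient matrix A = [[20, -36], [12, -22]].
Characteristic polynomial det(A - λI) = λ^2 + 2λ - 8 = 0.
Eigenvalues λ = -4, 2.
For λ=-4: (A-λI) row 1 is [24, -36], so an eigenvector is (-3, -2).
For λ=2: (A-λI) row 1 is [18, -36], so an eigenvector is (-2, -1).
General solution: K_1e^(-4t)(-3,-2) + K_2e^(2t)(-2,-1).
Applying u(0)=4, v(0)=0 gives K_1=4, K_2=-8.

u(t) = 16e^(2t) - 12e^(-4t), v(t) = 8e^(2t) - 8e^(-4t)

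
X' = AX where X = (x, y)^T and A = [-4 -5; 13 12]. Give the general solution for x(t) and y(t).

Coefficient matrix A = [[-4, -5], [13, 12]].
Characteristic polynomial det(A - λI) = λ^2 - 8λ + 17 = 0.
Eigenvalues λ = 4 ± i (complex conjugate pair).
For λ=4+i: an eigenvector is (-1,2) - i(-2,3) = (-1 + 2i, 2 - 3i).
A real fundamental pair from Re and Im of e^((4+i)t)v: X_1 = e^(4t)(cos(t)·(-1,2) + sin(t)·(-2,3)), X_2 = e^(4t)(sin(t)·(-1,2) - cos(t)·(-2,3)).
General solution: C_1X_1 + C_2X_2.

x(t) = -2C_1e^(4t)sin(t) - C_1e^(4t)cos(t) - C_2e^(4t)sin(t) + 2C_2e^(4t)cos(t), y(t) = 3C_1e^(4t)sin(t) + 2C_1e^(4t)cos(t) + 2C_2e^(4t)sin(t) - 3C_2e^(4t)cos(t)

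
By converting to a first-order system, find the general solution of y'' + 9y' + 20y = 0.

y(t) = c_1e^(-4t) + c_2e^(-5t)

Let x_1 = y, x_2 = y'. Then x_1' = x_2 and x_2' = -20x_1 - 9x_2.
A = [[0,1],[-20,-9]]; det(A-λI) = λ^2 + 9λ + 20.
Eigenvalues λ = -4, -5 with eigenvectors (1,-4), (1,-5).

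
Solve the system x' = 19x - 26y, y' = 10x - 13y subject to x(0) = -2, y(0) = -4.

Coefficient matrix A = [[19, -26], [10, -13]].
Characteristic polynomial det(A - λI) = λ^2 - 6λ + 13 = 0.
Eigenvalues λ = 3 ± 2i (complex conjugate pair).
For λ=3+2i: an eigenvector is (3,2) - i(-2,-1) = (3 + 2i, 2 + i).
A real fundamental pair from Re and Im of e^((3+2i)t)v: X_1 = e^(3t)(cos(2t)·(3,2) + sin(2t)·(-2,-1)), X_2 = e^(3t)(sin(2t)·(3,2) - cos(2t)·(-2,-1)).
General solution: C_1X_1 + C_2X_2.
Applying x(0)=-2, y(0)=-4 gives C_1=-6, C_2=8.

x(t) = 36e^(3t)sin(2t) - 2e^(3t)cos(2t), y(t) = 22e^(3t)sin(2t) - 4e^(3t)cos(2t)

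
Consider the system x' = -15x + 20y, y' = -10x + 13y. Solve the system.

x(t) = -3C_1e^(-t)sin(2t) - C_1e^(-t)cos(2t) - C_2e^(-t)sin(2t) + 3C_2e^(-t)cos(2t), y(t) = -2C_1e^(-t)sin(2t) - C_1e^(-t)cos(2t) - C_2e^(-t)sin(2t) + 2C_2e^(-t)cos(2t)

Coefficient matrix A = [[-15, 20], [-10, 13]].
Characteristic polynomial det(A - λI) = λ^2 + 2λ + 5 = 0.
Eigenvalues λ = -1 ± 2i (complex conjugate pair).
For λ=-1+2i: an eigenvector is (-1,-1) - i(-3,-2) = (-1 + 3i, -1 + 2i).
A real fundamental pair from Re and Im of e^((-1+2i)t)v: X_1 = e^(-t)(cos(2t)·(-1,-1) + sin(2t)·(-3,-2)), X_2 = e^(-t)(sin(2t)·(-1,-1) - cos(2t)·(-3,-2)).
General solution: C_1X_1 + C_2X_2.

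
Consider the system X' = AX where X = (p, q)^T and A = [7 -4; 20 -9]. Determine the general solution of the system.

Coefficient matrix A = [[7, -4], [20, -9]].
Characteristic polynomial det(A - λI) = λ^2 + 2λ + 17 = 0.
Eigenvalues λ = -1 ± 4i (complex conjugate pair).
For λ=-1+4i: an eigenvector is (1,2) - i(0,1) = (1, 2 - i).
A real fundamental pair from Re and Im of e^((-1+4i)t)v: X_1 = e^(-t)(cos(4t)·(1,2) + sin(4t)·(0,1)), X_2 = e^(-t)(sin(4t)·(1,2) - cos(4t)·(0,1)).
General solution: K_1X_1 + K_2X_2.

p(t) = K_1e^(-t)cos(4t) + K_2e^(-t)sin(4t), q(t) = K_1e^(-t)sin(4t) + 2K_1e^(-t)cos(4t) + 2K_2e^(-t)sin(4t) - K_2e^(-t)cos(4t)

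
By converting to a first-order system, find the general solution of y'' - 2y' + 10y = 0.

Let x_1 = y, x_2 = y'. Then x_1' = x_2 and x_2' = -10x_1 + 2x_2.
A = [[0,1],[-10,2]]; det(A-λI) = λ^2 - 2λ + 10.
Eigenvalues λ = 1 ± 3i.

y(t) = c_1e^(t)cos(3t) + c_2e^(t)sin(3t)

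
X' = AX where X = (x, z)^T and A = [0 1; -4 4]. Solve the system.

Coefficient matrix A = [[0, 1], [-4, 4]].
Characteristic polynomial det(A - λI) = λ^2 - 4λ + 4 = 0.
Single eigenvalue λ = 2 with algebraic multiplicity 2.
Eigenvector v = (-1,-2); generalized eigenvector w with (A-λI)w=v is (2,3).
General solution: e^(2t)[c_1·v + c_2·(t·v + w)].

x(t) = -c_1e^(2t) - c_2te^(2t) + 2c_2e^(2t), z(t) = -2c_1e^(2t) - 2c_2te^(2t) + 3c_2e^(2t)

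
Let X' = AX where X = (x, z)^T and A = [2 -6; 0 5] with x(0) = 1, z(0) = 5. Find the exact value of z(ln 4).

5120

A = [[2,-6],[0,5]]; eigenvalues λ = 2, 5.
Eigenvectors: (-1,0) for λ=2, (2,-1) for λ=5.
From the initial condition, c_1 = -11, c_2 = -5.
z(ln 4) = (-11)(4^2)(0) + (-5)(4^5)(-1) = 5120.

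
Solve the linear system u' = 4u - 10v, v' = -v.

u(t) = 2K_1e^(-t) - K_2e^(4t), v(t) = K_1e^(-t)

Coefficient matrix A = [[4, -10], [0, -1]].
Characteristic polynomial det(A - λI) = λ^2 - 3λ - 4 = 0.
Eigenvalues λ = -1, 4.
For λ=-1: (A-λI) row 1 is [5, -10], so an eigenvector is (2, 1).
For λ=4: (A-λI) row 1 is [0, -10], so an eigenvector is (-1, 0).
General solution: K_1e^(-t)(2,1) + K_2e^(4t)(-1,0).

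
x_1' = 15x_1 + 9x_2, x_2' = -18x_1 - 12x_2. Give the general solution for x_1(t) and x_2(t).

x_1(t) = -K_1e^(6t) + K_2e^(-3t), x_2(t) = K_1e^(6t) - 2K_2e^(-3t)

Coefficient matrix A = [[15, 9], [-18, -12]].
Characteristic polynomial det(A - λI) = λ^2 - 3λ - 18 = 0.
Eigenvalues λ = 6, -3.
For λ=6: (A-λI) row 1 is [9, 9], so an eigenvector is (-1, 1).
For λ=-3: (A-λI) row 1 is [18, 9], so an eigenvector is (1, -2).
General solution: K_1e^(6t)(-1,1) + K_2e^(-3t)(1,-2).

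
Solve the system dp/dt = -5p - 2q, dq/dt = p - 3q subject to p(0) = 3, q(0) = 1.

Coefficient matrix A = [[-5, -2], [1, -3]].
Characteristic polynomial det(A - λI) = λ^2 + 8λ + 17 = 0.
Eigenvalues λ = -4 ± i (complex conjugate pair).
For λ=-4+i: an eigenvector is (-1,0) - i(1,-1) = (-1 - i, 0 + i).
A real fundamental pair from Re and Im of e^((-4+i)t)v: X_1 = e^(-4t)(cos(t)·(-1,0) + sin(t)·(1,-1)), X_2 = e^(-4t)(sin(t)·(-1,0) - cos(t)·(1,-1)).
General solution: K_1X_1 + K_2X_2.
Applying p(0)=3, q(0)=1 gives K_1=-4, K_2=1.

p(t) = -5e^(-4t)sin(t) + 3e^(-4t)cos(t), q(t) = 4e^(-4t)sin(t) + e^(-4t)cos(t)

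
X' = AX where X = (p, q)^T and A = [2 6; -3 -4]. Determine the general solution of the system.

p(t) = -C_1e^(-t)sin(3t) + C_1e^(-t)cos(3t) + C_2e^(-t)sin(3t) + C_2e^(-t)cos(3t), q(t) = -C_1e^(-t)cos(3t) - C_2e^(-t)sin(3t)

Coefficient matrix A = [[2, 6], [-3, -4]].
Characteristic polynomial det(A - λI) = λ^2 + 2λ + 10 = 0.
Eigenvalues λ = -1 ± 3i (complex conjugate pair).
For λ=-1+3i: an eigenvector is (1,-1) - i(-1,0) = (1 + i, -1).
A real fundamental pair from Re and Im of e^((-1+3i)t)v: X_1 = e^(-t)(cos(3t)·(1,-1) + sin(3t)·(-1,0)), X_2 = e^(-t)(sin(3t)·(1,-1) - cos(3t)·(-1,0)).
General solution: C_1X_1 + C_2X_2.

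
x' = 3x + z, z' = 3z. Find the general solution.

Coefficient matrix A = [[3, 1], [0, 3]].
Characteristic polynomial det(A - λI) = λ^2 - 6λ + 9 = 0.
Single eigenvalue λ = 3 with algebraic multiplicity 2.
Eigenvector v = (-1,0); generalized eigenvector w with (A-λI)w=v is (2,-1).
General solution: e^(3t)[K_1·v + K_2·(t·v + w)].

x(t) = -K_1e^(3t) - K_2te^(3t) + 2K_2e^(3t), z(t) = -K_2e^(3t)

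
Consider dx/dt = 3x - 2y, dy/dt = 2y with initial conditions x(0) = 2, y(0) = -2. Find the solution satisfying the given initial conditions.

Coefficient matrix A = [[3, -2], [0, 2]].
Characteristic polynomial det(A - λI) = λ^2 - 5λ + 6 = 0.
Eigenvalues λ = 2, 3.
For λ=2: (A-λI) row 1 is [1, -2], so an eigenvector is (2, 1).
For λ=3: (A-λI) row 1 is [0, -2], so an eigenvector is (1, 0).
General solution: c_1e^(2t)(2,1) + c_2e^(3t)(1,0).
Applying x(0)=2, y(0)=-2 gives c_1=-2, c_2=6.

x(t) = 6e^(3t) - 4e^(2t), y(t) = -2e^(2t)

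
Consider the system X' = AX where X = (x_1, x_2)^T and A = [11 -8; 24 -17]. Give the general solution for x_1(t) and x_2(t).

Coefficient matrix A = [[11, -8], [24, -17]].
Characteristic polynomial det(A - λI) = λ^2 + 6λ + 5 = 0.
Eigenvalues λ = -1, -5.
For λ=-1: (A-λI) row 1 is [12, -8], so an eigenvector is (-2, -3).
For λ=-5: (A-λI) row 1 is [16, -8], so an eigenvector is (1, 2).
General solution: K_1e^(-t)(-2,-3) + K_2e^(-5t)(1,2).

x_1(t) = -2K_1e^(-t) + K_2e^(-5t), x_2(t) = -3K_1e^(-t) + 2K_2e^(-5t)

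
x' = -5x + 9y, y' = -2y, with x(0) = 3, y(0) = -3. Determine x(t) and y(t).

x(t) = -9e^(-2t) + 12e^(-5t), y(t) = -3e^(-2t)

Coefficient matrix A = [[-5, 9], [0, -2]].
Characteristic polynomial det(A - λI) = λ^2 + 7λ + 10 = 0.
Eigenvalues λ = -5, -2.
For λ=-5: (A-λI) row 1 is [0, 9], so an eigenvector is (1, 0).
For λ=-2: (A-λI) row 1 is [-3, 9], so an eigenvector is (-3, -1).
General solution: C_1e^(-5t)(1,0) + C_2e^(-2t)(-3,-1).
Applying x(0)=3, y(0)=-3 gives C_1=12, C_2=3.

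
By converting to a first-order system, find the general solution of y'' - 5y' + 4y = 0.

y(t) = C_1e^(t) + C_2e^(4t)

Let x_1 = y, x_2 = y'. Then x_1' = x_2 and x_2' = -4x_1 + 5x_2.
A = [[0,1],[-4,5]]; det(A-λI) = λ^2 - 5λ + 4.
Eigenvalues λ = 1, 4 with eigenvectors (1,1), (1,4).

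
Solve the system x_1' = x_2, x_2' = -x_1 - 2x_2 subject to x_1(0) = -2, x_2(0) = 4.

Coefficient matrix A = [[0, 1], [-1, -2]].
Characteristic polynomial det(A - λI) = λ^2 + 2λ + 1 = 0.
Single eigenvalue λ = -1 with algebraic multiplicity 2.
Eigenvector v = (-1,1); generalized eigenvector w with (A-λI)w=v is (-2,1).
General solution: e^(-t)[c_1·v + c_2·(t·v + w)].
Applying x_1(0)=-2, x_2(0)=4 gives c_1=6, c_2=-2.

x_1(t) = 2te^(-t) - 2e^(-t), x_2(t) = -2te^(-t) + 4e^(-t)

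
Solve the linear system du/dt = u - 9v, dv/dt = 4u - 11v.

Coefficient matrix A = [[1, -9], [4, -11]].
Characteristic polynomial det(A - λI) = λ^2 + 10λ + 25 = 0.
Single eigenvalue λ = -5 with algebraic multiplicity 2.
Eigenvector v = (3,2); generalized eigenvector w with (A-λI)w=v is (-1,-1).
General solution: e^(-5t)[K_1·v + K_2·(t·v + w)].

u(t) = 3K_1e^(-5t) + 3K_2te^(-5t) - K_2e^(-5t), v(t) = 2K_1e^(-5t) + 2K_2te^(-5t) - K_2e^(-5t)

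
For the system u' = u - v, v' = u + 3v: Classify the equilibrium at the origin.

A = [[1,-1],[1,3]]; det(A-λI) = λ^2 - 4λ + 4.
repeated λ = 2 with a single eigenvector.

unstable improper node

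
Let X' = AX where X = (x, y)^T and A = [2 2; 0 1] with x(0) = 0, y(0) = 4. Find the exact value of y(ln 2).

A = [[2,2],[0,1]]; eigenvalues λ = 2, 1.
Eigenvectors: (1,0) for λ=2, (2,-1) for λ=1.
From the initial condition, c_1 = 8, c_2 = -4.
y(ln 2) = (8)(2^2)(0) + (-4)(2^1)(-1) = 8.

8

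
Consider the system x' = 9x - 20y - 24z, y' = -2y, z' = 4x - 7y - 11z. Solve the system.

x(t) = 4c_1e^(-2t) + 3c_2e^(t) + 2c_3e^(-3t), y(t) = c_1e^(-2t), z(t) = c_1e^(-2t) + c_2e^(t) + c_3e^(-3t)

Coefficient matrix A = [[9, -20, -24], [0, -2, 0], [4, -7, -11]].
det(A - λI) = 0 gives eigenvalues λ = -2, 1, -3.
For λ=-2: eigenvector (4,1,1).
For λ=1: eigenvector (3,0,1).
For λ=-3: eigenvector (2,0,1).
General solution: c_1e^(-2t)(4,1,1) + c_2e^(t)(3,0,1) + c_3e^(-3t)(2,0,1).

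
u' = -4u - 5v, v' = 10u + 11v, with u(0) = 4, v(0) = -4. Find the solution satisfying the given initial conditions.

Coefficient matrix A = [[-4, -5], [10, 11]].
Characteristic polynomial det(A - λI) = λ^2 - 7λ + 6 = 0.
Eigenvalues λ = 6, 1.
For λ=6: (A-λI) row 1 is [-10, -5], so an eigenvector is (-1, 2).
For λ=1: (A-λI) row 1 is [-5, -5], so an eigenvector is (1, -1).
General solution: C_1e^(6t)(-1,2) + C_2e^(t)(1,-1).
Applying u(0)=4, v(0)=-4 gives C_1=0, C_2=4.

u(t) = 4e^(t), v(t) = -4e^(t)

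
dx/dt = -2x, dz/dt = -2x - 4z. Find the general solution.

Coefficient matrix A = [[-2, 0], [-2, -4]].
Characteristic polynomial det(A - λI) = λ^2 + 6λ + 8 = 0.
Eigenvalues λ = -4, -2.
For λ=-4: (A-λI) row 1 is [2, 0], so an eigenvector is (0, -1).
For λ=-2: (A-λI) row 2 is [-2, -2], so an eigenvector is (-1, 1).
General solution: c_1e^(-4t)(0,-1) + c_2e^(-2t)(-1,1).

x(t) = -c_2e^(-2t), z(t) = -c_1e^(-4t) + c_2e^(-2t)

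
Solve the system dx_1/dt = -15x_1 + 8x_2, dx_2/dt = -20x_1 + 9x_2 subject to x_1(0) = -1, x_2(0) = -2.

Coefficient matrix A = [[-15, 8], [-20, 9]].
Characteristic polynomial det(A - λI) = λ^2 + 6λ + 25 = 0.
Eigenvalues λ = -3 ± 4i (complex conjugate pair).
For λ=-3+4i: an eigenvector is (1,2) - i(1,1) = (1 - i, 2 - i).
A real fundamental pair from Re and Im of e^((-3+4i)t)v: X_1 = e^(-3t)(cos(4t)·(1,2) + sin(4t)·(1,1)), X_2 = e^(-3t)(sin(4t)·(1,2) - cos(4t)·(1,1)).
General solution: K_1X_1 + K_2X_2.
Applying x_1(0)=-1, x_2(0)=-2 gives K_1=-1, K_2=0.

x_1(t) = -e^(-3t)sin(4t) - e^(-3t)cos(4t), x_2(t) = -e^(-3t)sin(4t) - 2e^(-3t)cos(4t)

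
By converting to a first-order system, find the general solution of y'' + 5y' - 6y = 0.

y(t) = C_1e^(-6t) + C_2e^(t)

Let x_1 = y, x_2 = y'. Then x_1' = x_2 and x_2' = 6x_1 - 5x_2.
A = [[0,1],[6,-5]]; det(A-λI) = λ^2 + 5λ - 6.
Eigenvalues λ = -6, 1 with eigenvectors (1,-6), (1,1).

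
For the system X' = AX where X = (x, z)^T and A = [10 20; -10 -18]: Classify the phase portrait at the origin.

stable spiral

A = [[10,20],[-10,-18]]; det(A-λI) = λ^2 + 8λ + 20.
λ = -4 ± 2i: negative real part.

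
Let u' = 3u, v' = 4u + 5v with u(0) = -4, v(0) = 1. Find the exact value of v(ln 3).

-1485

A = [[3,0],[4,5]]; eigenvalues λ = 3, 5.
Eigenvectors: (-1,2) for λ=3, (0,-1) for λ=5.
From the initial condition, c_1 = 4, c_2 = 7.
v(ln 3) = (4)(3^3)(2) + (7)(3^5)(-1) = -1485.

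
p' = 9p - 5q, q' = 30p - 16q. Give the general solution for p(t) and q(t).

p(t) = -K_1e^(-6t) + K_2e^(-t), q(t) = -3K_1e^(-6t) + 2K_2e^(-t)

Coefficient matrix A = [[9, -5], [30, -16]].
Characteristic polynomial det(A - λI) = λ^2 + 7λ + 6 = 0.
Eigenvalues λ = -6, -1.
For λ=-6: (A-λI) row 1 is [15, -5], so an eigenvector is (-1, -3).
For λ=-1: (A-λI) row 1 is [10, -5], so an eigenvector is (1, 2).
General solution: K_1e^(-6t)(-1,-3) + K_2e^(-t)(1,2).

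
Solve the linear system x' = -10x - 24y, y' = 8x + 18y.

x(t) = 3K_1e^(6t) + 2K_2e^(2t), y(t) = -2K_1e^(6t) - K_2e^(2t)

Coefficient matrix A = [[-10, -24], [8, 18]].
Characteristic polynomial det(A - λI) = λ^2 - 8λ + 12 = 0.
Eigenvalues λ = 6, 2.
For λ=6: (A-λI) row 1 is [-16, -24], so an eigenvector is (3, -2).
For λ=2: (A-λI) row 1 is [-12, -24], so an eigenvector is (2, -1).
General solution: K_1e^(6t)(3,-2) + K_2e^(2t)(2,-1).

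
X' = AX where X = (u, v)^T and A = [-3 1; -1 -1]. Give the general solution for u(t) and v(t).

Coefficient matrix A = [[-3, 1], [-1, -1]].
Characteristic polynomial det(A - λI) = λ^2 + 4λ + 4 = 0.
Single eigenvalue λ = -2 with algebraic multiplicity 2.
Eigenvector v = (-1,-1); generalized eigenvector w with (A-λI)w=v is (-1,-2).
General solution: e^(-2t)[C_1·v + C_2·(t·v + w)].

u(t) = -C_1e^(-2t) - C_2te^(-2t) - C_2e^(-2t), v(t) = -C_1e^(-2t) - C_2te^(-2t) - 2C_2e^(-2t)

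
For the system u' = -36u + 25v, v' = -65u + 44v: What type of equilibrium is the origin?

A = [[-36,25],[-65,44]]; det(A-λI) = λ^2 - 8λ + 41.
λ = 4 ± 5i: positive real part.

unstable spiral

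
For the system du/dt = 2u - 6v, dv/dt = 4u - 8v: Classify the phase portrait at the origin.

stable node

A = [[2,-6],[4,-8]]; det(A-λI) = λ^2 + 6λ + 8.
λ = -4, -2: both negative.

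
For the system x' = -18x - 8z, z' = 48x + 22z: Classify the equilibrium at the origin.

A = [[-18,-8],[48,22]]; det(A-λI) = λ^2 - 4λ - 12.
λ = 6, -2: opposite signs.

saddle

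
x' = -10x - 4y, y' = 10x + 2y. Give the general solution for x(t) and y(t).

Coefficient matrix A = [[-10, -4], [10, 2]].
Characteristic polynomial det(A - λI) = λ^2 + 8λ + 20 = 0.
Eigenvalues λ = -4 ± 2i (complex conjugate pair).
For λ=-4+2i: an eigenvector is (-1,1) - i(1,-2) = (-1 - i, 1 + 2i).
A real fundamental pair from Re and Im of e^((-4+2i)t)v: X_1 = e^(-4t)(cos(2t)·(-1,1) + sin(2t)·(1,-2)), X_2 = e^(-4t)(sin(2t)·(-1,1) - cos(2t)·(1,-2)).
General solution: C_1X_1 + C_2X_2.

x(t) = C_1e^(-4t)sin(2t) - C_1e^(-4t)cos(2t) - C_2e^(-4t)sin(2t) - C_2e^(-4t)cos(2t), y(t) = -2C_1e^(-4t)sin(2t) + C_1e^(-4t)cos(2t) + C_2e^(-4t)sin(2t) + 2C_2e^(-4t)cos(2t)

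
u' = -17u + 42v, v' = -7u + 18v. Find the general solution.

Coefficient matrix A = [[-17, 42], [-7, 18]].
Characteristic polynomial det(A - λI) = λ^2 - λ - 12 = 0.
Eigenvalues λ = 4, -3.
For λ=4: (A-λI) row 1 is [-21, 42], so an eigenvector is (-2, -1).
For λ=-3: (A-λI) row 1 is [-14, 42], so an eigenvector is (-3, -1).
General solution: K_1e^(4t)(-2,-1) + K_2e^(-3t)(-3,-1).

u(t) = -2K_1e^(4t) - 3K_2e^(-3t), v(t) = -K_1e^(4t) - K_2e^(-3t)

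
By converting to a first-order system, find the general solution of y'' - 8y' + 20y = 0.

y(t) = C_1e^(4t)cos(2t) + C_2e^(4t)sin(2t)

Let x_1 = y, x_2 = y'. Then x_1' = x_2 and x_2' = -20x_1 + 8x_2.
A = [[0,1],[-20,8]]; det(A-λI) = λ^2 - 8λ + 20.
Eigenvalues λ = 4 ± 2i.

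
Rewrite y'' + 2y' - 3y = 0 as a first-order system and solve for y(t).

y(t) = c_1e^(-3t) + c_2e^(t)

Let x_1 = y, x_2 = y'. Then x_1' = x_2 and x_2' = 3x_1 - 2x_2.
A = [[0,1],[3,-2]]; det(A-λI) = λ^2 + 2λ - 3.
Eigenvalues λ = -3, 1 with eigenvectors (1,-3), (1,1).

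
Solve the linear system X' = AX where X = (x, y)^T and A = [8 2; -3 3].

x(t) = -K_1e^(6t) + 2K_2e^(5t), y(t) = K_1e^(6t) - 3K_2e^(5t)

Coefficient matrix A = [[8, 2], [-3, 3]].
Characteristic polynomial det(A - λI) = λ^2 - 11λ + 30 = 0.
Eigenvalues λ = 6, 5.
For λ=6: (A-λI) row 1 is [2, 2], so an eigenvector is (-1, 1).
For λ=5: (A-λI) row 1 is [3, 2], so an eigenvector is (2, -3).
General solution: K_1e^(6t)(-1,1) + K_2e^(5t)(2,-3).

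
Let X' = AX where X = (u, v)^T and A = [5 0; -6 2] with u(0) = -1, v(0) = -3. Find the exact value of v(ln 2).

A = [[5,0],[-6,2]]; eigenvalues λ = 5, 2.
Eigenvectors: (1,-2) for λ=5, (0,1) for λ=2.
From the initial condition, c_1 = -1, c_2 = -5.
v(ln 2) = (-1)(2^5)(-2) + (-5)(2^2)(1) = 44.

44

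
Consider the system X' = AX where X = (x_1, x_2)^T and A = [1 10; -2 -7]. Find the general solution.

Coefficient matrix A = [[1, 10], [-2, -7]].
Characteristic polynomial det(A - λI) = λ^2 + 6λ + 13 = 0.
Eigenvalues λ = -3 ± 2i (complex conjugate pair).
For λ=-3+2i: an eigenvector is (-1,0) - i(-2,1) = (-1 + 2i, 0 - i).
A real fundamental pair from Re and Im of e^((-3+2i)t)v: X_1 = e^(-3t)(cos(2t)·(-1,0) + sin(2t)·(-2,1)), X_2 = e^(-3t)(sin(2t)·(-1,0) - cos(2t)·(-2,1)).
General solution: K_1X_1 + K_2X_2.

x_1(t) = -2K_1e^(-3t)sin(2t) - K_1e^(-3t)cos(2t) - K_2e^(-3t)sin(2t) + 2K_2e^(-3t)cos(2t), x_2(t) = K_1e^(-3t)sin(2t) - K_2e^(-3t)cos(2t)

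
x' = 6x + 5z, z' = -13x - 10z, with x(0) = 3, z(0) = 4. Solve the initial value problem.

Coefficient matrix A = [[6, 5], [-13, -10]].
Characteristic polynomial det(A - λI) = λ^2 + 4λ + 5 = 0.
Eigenvalues λ = -2 ± i (complex conjugate pair).
For λ=-2+i: an eigenvector is (1,-2) - i(-2,3) = (1 + 2i, -2 - 3i).
A real fundamental pair from Re and Im of e^((-2+i)t)v: X_1 = e^(-2t)(cos(t)·(1,-2) + sin(t)·(-2,3)), X_2 = e^(-2t)(sin(t)·(1,-2) - cos(t)·(-2,3)).
General solution: K_1X_1 + K_2X_2.
Applying x(0)=3, z(0)=4 gives K_1=-17, K_2=10.

x(t) = 44e^(-2t)sin(t) + 3e^(-2t)cos(t), z(t) = -71e^(-2t)sin(t) + 4e^(-2t)cos(t)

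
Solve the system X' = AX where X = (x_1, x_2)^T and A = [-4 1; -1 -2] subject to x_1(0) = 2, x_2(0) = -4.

x_1(t) = -6te^(-3t) + 2e^(-3t), x_2(t) = -6te^(-3t) - 4e^(-3t)

Coefficient matrix A = [[-4, 1], [-1, -2]].
Characteristic polynomial det(A - λI) = λ^2 + 6λ + 9 = 0.
Single eigenvalue λ = -3 with algebraic multiplicity 2.
Eigenvector v = (-1,-1); generalized eigenvector w with (A-λI)w=v is (-2,-3).
General solution: e^(-3t)[C_1·v + C_2·(t·v + w)].
Applying x_1(0)=2, x_2(0)=-4 gives C_1=-14, C_2=6.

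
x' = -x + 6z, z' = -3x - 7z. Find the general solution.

Coefficient matrix A = [[-1, 6], [-3, -7]].
Characteristic polynomial det(A - λI) = λ^2 + 8λ + 25 = 0.
Eigenvalues λ = -4 ± 3i (complex conjugate pair).
For λ=-4+3i: an eigenvector is (-1,0) - i(-1,1) = (-1 + i, 0 - i).
A real fundamental pair from Re and Im of e^((-4+3i)t)v: X_1 = e^(-4t)(cos(3t)·(-1,0) + sin(3t)·(-1,1)), X_2 = e^(-4t)(sin(3t)·(-1,0) - cos(3t)·(-1,1)).
General solution: K_1X_1 + K_2X_2.

x(t) = -K_1e^(-4t)sin(3t) - K_1e^(-4t)cos(3t) - K_2e^(-4t)sin(3t) + K_2e^(-4t)cos(3t), z(t) = K_1e^(-4t)sin(3t) - K_2e^(-4t)cos(3t)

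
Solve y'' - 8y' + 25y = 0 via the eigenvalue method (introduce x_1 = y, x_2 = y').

y(t) = K_1e^(4t)cos(3t) + K_2e^(4t)sin(3t)

Let x_1 = y, x_2 = y'. Then x_1' = x_2 and x_2' = -25x_1 + 8x_2.
A = [[0,1],[-25,8]]; det(A-λI) = λ^2 - 8λ + 25.
Eigenvalues λ = 4 ± 3i.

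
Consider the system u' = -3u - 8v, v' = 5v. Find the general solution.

u(t) = c_1e^(5t) - c_2e^(-3t), v(t) = -c_1e^(5t)

Coefficient matrix A = [[-3, -8], [0, 5]].
Characteristic polynomial det(A - λI) = λ^2 - 2λ - 15 = 0.
Eigenvalues λ = 5, -3.
For λ=5: (A-λI) row 1 is [-8, -8], so an eigenvector is (1, -1).
For λ=-3: (A-λI) row 1 is [0, -8], so an eigenvector is (-1, 0).
General solution: c_1e^(5t)(1,-1) + c_2e^(-3t)(-1,0).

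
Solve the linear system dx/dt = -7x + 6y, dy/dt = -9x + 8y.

x(t) = C_1e^(-t) + 2C_2e^(2t), y(t) = C_1e^(-t) + 3C_2e^(2t)

Coefficient matrix A = [[-7, 6], [-9, 8]].
Characteristic polynomial det(A - λI) = λ^2 - λ - 2 = 0.
Eigenvalues λ = -1, 2.
For λ=-1: (A-λI) row 1 is [-6, 6], so an eigenvector is (1, 1).
For λ=2: (A-λI) row 1 is [-9, 6], so an eigenvector is (2, 3).
General solution: C_1e^(-t)(1,1) + C_2e^(2t)(2,3).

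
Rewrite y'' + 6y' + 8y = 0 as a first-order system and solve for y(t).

Let x_1 = y, x_2 = y'. Then x_1' = x_2 and x_2' = -8x_1 - 6x_2.
A = [[0,1],[-8,-6]]; det(A-λI) = λ^2 + 6λ + 8.
Eigenvalues λ = -4, -2 with eigenvectors (1,-4), (1,-2).

y(t) = c_1e^(-4t) + c_2e^(-2t)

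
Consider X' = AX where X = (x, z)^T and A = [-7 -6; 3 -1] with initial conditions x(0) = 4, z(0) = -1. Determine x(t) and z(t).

x(t) = -2e^(-4t)sin(3t) + 4e^(-4t)cos(3t), z(t) = 3e^(-4t)sin(3t) - e^(-4t)cos(3t)

Coefficient matrix A = [[-7, -6], [3, -1]].
Characteristic polynomial det(A - λI) = λ^2 + 8λ + 25 = 0.
Eigenvalues λ = -4 ± 3i (complex conjugate pair).
For λ=-4+3i: an eigenvector is (1,-1) - i(1,0) = (1 - i, -1).
A real fundamental pair from Re and Im of e^((-4+3i)t)v: X_1 = e^(-4t)(cos(3t)·(1,-1) + sin(3t)·(1,0)), X_2 = e^(-4t)(sin(3t)·(1,-1) - cos(3t)·(1,0)).
General solution: C_1X_1 + C_2X_2.
Applying x(0)=4, z(0)=-1 gives C_1=1, C_2=-3.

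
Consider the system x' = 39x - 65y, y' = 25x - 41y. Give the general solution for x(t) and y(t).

Coefficient matrix A = [[39, -65], [25, -41]].
Characteristic polynomial det(A - λI) = λ^2 + 2λ + 26 = 0.
Eigenvalues λ = -1 ± 5i (complex conjugate pair).
For λ=-1+5i: an eigenvector is (3,2) - i(-2,-1) = (3 + 2i, 2 + i).
A real fundamental pair from Re and Im of e^((-1+5i)t)v: X_1 = e^(-t)(cos(5t)·(3,2) + sin(5t)·(-2,-1)), X_2 = e^(-t)(sin(5t)·(3,2) - cos(5t)·(-2,-1)).
General solution: c_1X_1 + c_2X_2.

x(t) = -2c_1e^(-t)sin(5t) + 3c_1e^(-t)cos(5t) + 3c_2e^(-t)sin(5t) + 2c_2e^(-t)cos(5t), y(t) = -c_1e^(-t)sin(5t) + 2c_1e^(-t)cos(5t) + 2c_2e^(-t)sin(5t) + c_2e^(-t)cos(5t)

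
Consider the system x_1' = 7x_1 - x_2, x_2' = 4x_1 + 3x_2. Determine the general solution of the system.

x_1(t) = c_1e^(5t) + c_2te^(5t) - c_2e^(5t), x_2(t) = 2c_1e^(5t) + 2c_2te^(5t) - 3c_2e^(5t)

Coefficient matrix A = [[7, -1], [4, 3]].
Characteristic polynomial det(A - λI) = λ^2 - 10λ + 25 = 0.
Single eigenvalue λ = 5 with algebraic multiplicity 2.
Eigenvector v = (1,2); generalized eigenvector w with (A-λI)w=v is (-1,-3).
General solution: e^(5t)[c_1·v + c_2·(t·v + w)].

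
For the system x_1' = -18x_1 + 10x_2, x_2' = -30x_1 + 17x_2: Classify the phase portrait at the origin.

A = [[-18,10],[-30,17]]; det(A-λI) = λ^2 + λ - 6.
λ = -3, 2: opposite signs.

saddle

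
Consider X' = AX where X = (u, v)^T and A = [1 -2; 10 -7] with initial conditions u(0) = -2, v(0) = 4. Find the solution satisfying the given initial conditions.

u(t) = -8e^(-3t)sin(2t) - 2e^(-3t)cos(2t), v(t) = -18e^(-3t)sin(2t) + 4e^(-3t)cos(2t)

Coefficient matrix A = [[1, -2], [10, -7]].
Characteristic polynomial det(A - λI) = λ^2 + 6λ + 13 = 0.
Eigenvalues λ = -3 ± 2i (complex conjugate pair).
For λ=-3+2i: an eigenvector is (0,1) - i(-1,-2) = (0 + i, 1 + 2i).
A real fundamental pair from Re and Im of e^((-3+2i)t)v: X_1 = e^(-3t)(cos(2t)·(0,1) + sin(2t)·(-1,-2)), X_2 = e^(-3t)(sin(2t)·(0,1) - cos(2t)·(-1,-2)).
General solution: K_1X_1 + K_2X_2.
Applying u(0)=-2, v(0)=4 gives K_1=8, K_2=-2.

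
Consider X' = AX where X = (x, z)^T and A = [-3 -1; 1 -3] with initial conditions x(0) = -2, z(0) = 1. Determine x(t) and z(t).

x(t) = -e^(-3t)sin(t) - 2e^(-3t)cos(t), z(t) = -2e^(-3t)sin(t) + e^(-3t)cos(t)

Coefficient matrix A = [[-3, -1], [1, -3]].
Characteristic polynomial det(A - λI) = λ^2 + 6λ + 10 = 0.
Eigenvalues λ = -3 ± i (complex conjugate pair).
For λ=-3+i: an eigenvector is (0,-1) - i(1,0) = (0 - i, -1).
A real fundamental pair from Re and Im of e^((-3+i)t)v: X_1 = e^(-3t)(cos(t)·(0,-1) + sin(t)·(1,0)), X_2 = e^(-3t)(sin(t)·(0,-1) - cos(t)·(1,0)).
General solution: C_1X_1 + C_2X_2.
Applying x(0)=-2, z(0)=1 gives C_1=-1, C_2=2.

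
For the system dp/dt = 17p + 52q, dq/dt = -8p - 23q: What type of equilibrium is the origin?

stable spiral

A = [[17,52],[-8,-23]]; det(A-λI) = λ^2 + 6λ + 25.
λ = -3 ± 4i: negative real part.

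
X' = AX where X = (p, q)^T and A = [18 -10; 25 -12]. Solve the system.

Coefficient matrix A = [[18, -10], [25, -12]].
Characteristic polynomial det(A - λI) = λ^2 - 6λ + 34 = 0.
Eigenvalues λ = 3 ± 5i (complex conjugate pair).
For λ=3+5i: an eigenvector is (-1,-2) - i(1,1) = (-1 - i, -2 - i).
A real fundamental pair from Re and Im of e^((3+5i)t)v: X_1 = e^(3t)(cos(5t)·(-1,-2) + sin(5t)·(1,1)), X_2 = e^(3t)(sin(5t)·(-1,-2) - cos(5t)·(1,1)).
General solution: c_1X_1 + c_2X_2.

p(t) = c_1e^(3t)sin(5t) - c_1e^(3t)cos(5t) - c_2e^(3t)sin(5t) - c_2e^(3t)cos(5t), q(t) = c_1e^(3t)sin(5t) - 2c_1e^(3t)cos(5t) - 2c_2e^(3t)sin(5t) - c_2e^(3t)cos(5t)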